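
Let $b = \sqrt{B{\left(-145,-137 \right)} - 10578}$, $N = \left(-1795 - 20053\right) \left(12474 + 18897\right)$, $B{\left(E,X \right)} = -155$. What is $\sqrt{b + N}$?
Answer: $\sqrt{-685393608 + i \sqrt{10733}} \approx 0.002 + 26180.0 i$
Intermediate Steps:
$N = -685393608$ ($N = \left(-21848\right) 31371 = -685393608$)
$b = i \sqrt{10733}$ ($b = \sqrt{-155 - 10578} = \sqrt{-10733} = i \sqrt{10733} \approx 103.6 i$)
$\sqrt{b + N} = \sqrt{i \sqrt{10733} - 685393608} = \sqrt{-685393608 + i \sqrt{10733}}$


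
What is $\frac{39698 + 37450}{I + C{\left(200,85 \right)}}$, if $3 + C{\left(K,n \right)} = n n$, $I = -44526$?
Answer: $- \frac{19287}{9326} \approx -2.0681$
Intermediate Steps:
$C{\left(K,n \right)} = -3 + n^{2}$ ($C{\left(K,n \right)} = -3 + n n = -3 + n^{2}$)
$\frac{39698 + 37450}{I + C{\left(200,85 \right)}} = \frac{39698 + 37450}{-44526 - \left(3 - 85^{2}\right)} = \frac{77148}{-44526 + \left(-3 + 7225\right)} = \frac{77148}{-44526 + 7222} = \frac{77148}{-37304} = 77148 \left(- \frac{1}{37304}\right) = - \frac{19287}{9326}$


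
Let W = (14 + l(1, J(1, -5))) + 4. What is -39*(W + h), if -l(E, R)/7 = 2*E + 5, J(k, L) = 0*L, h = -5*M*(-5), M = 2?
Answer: -741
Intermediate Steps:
h = 50 (h = -5*2*(-5) = -10*(-5) = 50)
J(k, L) = 0
l(E, R) = -35 - 14*E (l(E, R) = -7*(2*E + 5) = -7*(5 + 2*E) = -35 - 14*E)
W = -31 (W = (14 + (-35 - 14*1)) + 4 = (14 + (-35 - 14)) + 4 = (14 - 49) + 4 = -35 + 4 = -31)
-39*(W + h) = -39*(-31 + 50) = -39*19 = -741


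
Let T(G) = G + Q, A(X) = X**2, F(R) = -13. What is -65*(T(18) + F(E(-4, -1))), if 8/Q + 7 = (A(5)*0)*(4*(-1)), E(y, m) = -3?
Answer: -1755/7 ≈ -250.71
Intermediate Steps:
Q = -8/7 (Q = 8/(-7 + (5**2*0)*(4*(-1))) = 8/(-7 + (25*0)*(-4)) = 8/(-7 + 0*(-4)) = 8/(-7 + 0) = 8/(-7) = 8*(-1/7) = -8/7 ≈ -1.1429)
T(G) = -8/7 + G (T(G) = G - 8/7 = -8/7 + G)
-65*(T(18) + F(E(-4, -1))) = -65*((-8/7 + 18) - 13) = -65*(118/7 - 13) = -65*27/7 = -1755/7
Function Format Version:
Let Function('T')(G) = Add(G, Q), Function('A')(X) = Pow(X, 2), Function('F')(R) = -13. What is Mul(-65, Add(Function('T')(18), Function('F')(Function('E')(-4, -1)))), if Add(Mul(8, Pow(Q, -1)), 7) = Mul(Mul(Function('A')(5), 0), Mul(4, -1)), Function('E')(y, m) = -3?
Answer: Rational(-1755, 7) ≈ -250.71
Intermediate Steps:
Q = Rational(-8, 7) (Q = Mul(8, Pow(Add(-7, Mul(Mul(Pow(5, 2), 0), Mul(4, -1))), -1)) = Mul(8, Pow(Add(-7, Mul(Mul(25, 0), -4)), -1)) = Mul(8, Pow(Add(-7, Mul(0, -4)), -1)) = Mul(8, Pow(Add(-7, 0), -1)) = Mul(8, Pow(-7, -1)) = Mul(8, Rational(-1, 7)) = Rational(-8, 7) ≈ -1.1429)
Function('T')(G) = Add(Rational(-8, 7), G) (Function('T')(G) = Add(G, Rational(-8, 7)) = Add(Rational(-8, 7), G))
Mul(-65, Add(Function('T')(18), Function('F')(Function('E')(-4, -1)))) = Mul(-65, Add(Add(Rational(-8, 7), 18), -13)) = Mul(-65, Add(Rational(118, 7), -13)) = Mul(-65, Rational(27, 7)) = Rational(-1755, 7)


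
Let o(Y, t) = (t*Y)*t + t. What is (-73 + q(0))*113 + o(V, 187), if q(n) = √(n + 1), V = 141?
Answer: 4922680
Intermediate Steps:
o(Y, t) = t + Y*t² (o(Y, t) = (Y*t)*t + t = Y*t² + t = t + Y*t²)
q(n) = √(1 + n)
(-73 + q(0))*113 + o(V, 187) = (-73 + √(1 + 0))*113 + 187*(1 + 141*187) = (-73 + √1)*113 + 187*(1 + 26367) = (-73 + 1)*113 + 187*26368 = -72*113 + 4930816 = -8136 + 4930816 = 4922680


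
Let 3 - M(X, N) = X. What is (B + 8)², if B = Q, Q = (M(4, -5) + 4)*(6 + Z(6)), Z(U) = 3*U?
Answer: 6400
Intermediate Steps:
M(X, N) = 3 - X
Q = 72 (Q = ((3 - 1*4) + 4)*(6 + 3*6) = ((3 - 4) + 4)*(6 + 18) = (-1 + 4)*24 = 3*24 = 72)
B = 72
(B + 8)² = (72 + 8)² = 80² = 6400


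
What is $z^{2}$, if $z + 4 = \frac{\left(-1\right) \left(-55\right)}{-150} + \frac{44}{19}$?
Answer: $\frac{1366561}{324900} \approx 4.2061$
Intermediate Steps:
$z = - \frac{1169}{570}$ ($z = -4 + \left(\frac{\left(-1\right) \left(-55\right)}{-150} + \frac{44}{19}\right) = -4 + \left(55 \left(- \frac{1}{150}\right) + 44 \cdot \frac{1}{19}\right) = -4 + \left(- \frac{11}{30} + \frac{44}{19}\right) = -4 + \frac{1111}{570} = - \frac{1169}{570} \approx -2.0509$)
$z^{2} = \left(- \frac{1169}{570}\right)^{2} = \frac{1366561}{324900}$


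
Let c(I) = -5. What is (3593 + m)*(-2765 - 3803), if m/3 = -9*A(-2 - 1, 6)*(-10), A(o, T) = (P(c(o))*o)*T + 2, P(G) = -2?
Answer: -90986504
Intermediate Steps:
A(o, T) = 2 - 2*T*o (A(o, T) = (-2*o)*T + 2 = -2*T*o + 2 = 2 - 2*T*o)
m = 10260 (m = 3*(-9*(2 - 2*6*(-2 - 1))*(-10)) = 3*(-9*(2 - 2*6*(-3))*(-10)) = 3*(-9*(2 + 36)*(-10)) = 3*(-9*38*(-10)) = 3*(-342*(-10)) = 3*3420 = 10260)
(3593 + m)*(-2765 - 3803) = (3593 + 10260)*(-2765 - 3803) = 13853*(-6568) = -90986504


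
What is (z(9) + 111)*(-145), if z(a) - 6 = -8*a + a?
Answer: -7830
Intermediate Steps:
z(a) = 6 - 7*a (z(a) = 6 + (-8*a + a) = 6 - 7*a)
(z(9) + 111)*(-145) = ((6 - 7*9) + 111)*(-145) = ((6 - 63) + 111)*(-145) = (-57 + 111)*(-145) = 54*(-145) = -7830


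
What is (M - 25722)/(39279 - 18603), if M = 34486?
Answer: 2191/5169 ≈ 0.42387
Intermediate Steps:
(M - 25722)/(39279 - 18603) = (34486 - 25722)/(39279 - 18603) = 8764/20676 = 8764*(1/20676) = 2191/5169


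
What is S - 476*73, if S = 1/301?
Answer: -10459147/301 ≈ -34748.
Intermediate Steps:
S = 1/301 ≈ 0.0033223
S - 476*73 = 1/301 - 476*73 = 1/301 - 34748 = -10459147/301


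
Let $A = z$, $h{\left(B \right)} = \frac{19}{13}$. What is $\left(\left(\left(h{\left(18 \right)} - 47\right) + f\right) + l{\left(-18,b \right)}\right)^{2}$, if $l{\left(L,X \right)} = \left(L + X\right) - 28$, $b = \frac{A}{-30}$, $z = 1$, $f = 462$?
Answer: $\frac{20870714089}{152100} \approx 1.3722 \cdot 10^{5}$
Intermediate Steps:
$h{\left(B \right)} = \frac{19}{13}$ ($h{\left(B \right)} = 19 \cdot \frac{1}{13} = \frac{19}{13}$)
$A = 1$
$b = - \frac{1}{30}$ ($b = 1 \frac{1}{-30} = 1 \left(- \frac{1}{30}\right) = - \frac{1}{30} \approx -0.033333$)
$l{\left(L,X \right)} = -28 + L + X$
$\left(\left(\left(h{\left(18 \right)} - 47\right) + f\right) + l{\left(-18,b \right)}\right)^{2} = \left(\left(\left(\frac{19}{13} - 47\right) + 462\right) - \frac{1381}{30}\right)^{2} = \left(\left(- \frac{592}{13} + 462\right) - \frac{1381}{30}\right)^{2} = \left(\frac{5414}{13} - \frac{1381}{30}\right)^{2} = \left(\frac{144467}{390}\right)^{2} = \frac{20870714089}{152100}$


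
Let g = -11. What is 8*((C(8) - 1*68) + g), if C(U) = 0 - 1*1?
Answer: -640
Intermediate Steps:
C(U) = -1 (C(U) = 0 - 1 = -1)
8*((C(8) - 1*68) + g) = 8*((-1 - 1*68) - 11) = 8*((-1 - 68) - 11) = 8*(-69 - 11) = 8*(-80) = -640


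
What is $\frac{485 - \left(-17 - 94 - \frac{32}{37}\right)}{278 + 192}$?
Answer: $\frac{11042}{8695} \approx 1.2699$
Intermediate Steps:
$\frac{485 - \left(-17 - 94 - \frac{32}{37}\right)}{278 + 192} = \frac{485 - - \frac{4139}{37}}{470} = \left(485 + \left(\frac{32}{37} - -111\right)\right) \frac{1}{470} = \left(485 + \left(\frac{32}{37} + 111\right)\right) \frac{1}{470} = \left(485 + \frac{4139}{37}\right) \frac{1}{470} = \frac{22084}{37} \cdot \frac{1}{470} = \frac{11042}{8695}$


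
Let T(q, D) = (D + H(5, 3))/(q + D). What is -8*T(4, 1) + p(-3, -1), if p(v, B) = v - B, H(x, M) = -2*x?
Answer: 62/5 ≈ 12.400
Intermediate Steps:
T(q, D) = (-10 + D)/(D + q) (T(q, D) = (D - 2*5)/(q + D) = (D - 10)/(D + q) = (-10 + D)/(D + q))
-8*T(4, 1) + p(-3, -1) = -8*(-10 + 1)/(1 + 4) + (-3 - 1*(-1)) = -8*(-9)/5 + (-3 + 1) = -8*(-9)/5 - 2 = -8*(-9/5) - 2 = 72/5 - 2 = 62/5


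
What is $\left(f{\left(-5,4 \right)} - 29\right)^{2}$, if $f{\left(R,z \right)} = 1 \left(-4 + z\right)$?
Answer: $841$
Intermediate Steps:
$f{\left(R,z \right)} = -4 + z$
$\left(f{\left(-5,4 \right)} - 29\right)^{2} = \left(\left(-4 + 4\right) - 29\right)^{2} = \left(0 - 29\right)^{2} = \left(-29\right)^{2} = 841$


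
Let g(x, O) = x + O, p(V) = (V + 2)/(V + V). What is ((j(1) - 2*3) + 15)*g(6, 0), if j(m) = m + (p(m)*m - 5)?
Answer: 39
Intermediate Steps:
p(V) = (2 + V)/(2*V) (p(V) = (2 + V)/((2*V)) = (2 + V)*(1/(2*V)) = (2 + V)/(2*V))
g(x, O) = O + x
j(m) = -4 + 3*m/2 (j(m) = m + (((2 + m)/(2*m))*m - 5) = m + ((1 + m/2) - 5) = m + (-4 + m/2) = -4 + 3*m/2)
((j(1) - 2*3) + 15)*g(6, 0) = (((-4 + (3/2)*1) - 2*3) + 15)*(0 + 6) = (((-4 + 3/2) - 6) + 15)*6 = ((-5/2 - 6) + 15)*6 = (-17/2 + 15)*6 = (13/2)*6 = 39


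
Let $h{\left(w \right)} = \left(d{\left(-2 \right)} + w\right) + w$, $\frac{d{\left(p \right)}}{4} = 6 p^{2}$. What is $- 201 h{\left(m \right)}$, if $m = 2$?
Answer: $-20100$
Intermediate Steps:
$d{\left(p \right)} = 24 p^{2}$ ($d{\left(p \right)} = 4 \cdot 6 p^{2} = 24 p^{2}$)
$h{\left(w \right)} = 96 + 2 w$ ($h{\left(w \right)} = \left(24 \left(-2\right)^{2} + w\right) + w = \left(24 \cdot 4 + w\right) + w = \left(96 + w\right) + w = 96 + 2 w$)
$- 201 h{\left(m \right)} = - 201 \left(96 + 2 \cdot 2\right) = - 201 \left(96 + 4\right) = \left(-201\right) 100 = -20100$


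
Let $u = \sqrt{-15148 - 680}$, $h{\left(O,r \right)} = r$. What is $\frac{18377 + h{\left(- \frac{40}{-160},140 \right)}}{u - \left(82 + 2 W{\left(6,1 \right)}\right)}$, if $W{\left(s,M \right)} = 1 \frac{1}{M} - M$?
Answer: $- \frac{759197}{11276} - \frac{18517 i \sqrt{3957}}{11276} \approx -67.329 - 103.3 i$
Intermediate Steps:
$W{\left(s,M \right)} = \frac{1}{M} - M$
$u = 2 i \sqrt{3957}$ ($u = \sqrt{-15828} = 2 i \sqrt{3957} \approx 125.81 i$)
$\frac{18377 + h{\left(- \frac{40}{-160},140 \right)}}{u - \left(82 + 2 W{\left(6,1 \right)}\right)} = \frac{18377 + 140}{2 i \sqrt{3957} - \left(82 + 2 \left(1^{-1} - 1\right)\right)} = \frac{18517}{2 i \sqrt{3957} - \left(82 + 2 \left(1 - 1\right)\right)} = \frac{18517}{2 i \sqrt{3957} - 82} = \frac{18517}{-82 + 2 i \sqrt{3957}}$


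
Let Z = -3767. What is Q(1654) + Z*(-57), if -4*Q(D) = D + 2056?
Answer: 427583/2 ≈ 2.1379e+5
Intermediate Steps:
Q(D) = -514 - D/4 (Q(D) = -(D + 2056)/4 = -(2056 + D)/4 = -514 - D/4)
Q(1654) + Z*(-57) = (-514 - ¼*1654) - 3767*(-57) = (-514 - 827/2) + 214719 = -1855/2 + 214719 = 427583/2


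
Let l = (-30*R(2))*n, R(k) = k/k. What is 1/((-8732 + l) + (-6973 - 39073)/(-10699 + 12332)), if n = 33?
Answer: -71/692264 ≈ -0.00010256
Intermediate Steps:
R(k) = 1
l = -990 (l = -30*1*33 = -30*33 = -990)
1/((-8732 + l) + (-6973 - 39073)/(-10699 + 12332)) = 1/((-8732 - 990) + (-6973 - 39073)/(-10699 + 12332)) = 1/(-9722 - 46046/1633) = 1/(-9722 - 46046*1/1633) = 1/(-9722 - 2002/71) = 1/(-692264/71) = -71/692264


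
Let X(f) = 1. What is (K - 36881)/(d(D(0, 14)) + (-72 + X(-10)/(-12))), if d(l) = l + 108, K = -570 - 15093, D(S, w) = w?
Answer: -630528/599 ≈ -1052.6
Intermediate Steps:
K = -15663
d(l) = 108 + l
(K - 36881)/(d(D(0, 14)) + (-72 + X(-10)/(-12))) = (-15663 - 36881)/((108 + 14) + (-72 + 1/(-12))) = -52544/(122 + (-72 + 1*(-1/12))) = -52544/(122 + (-72 - 1/12)) = -52544/(122 - 865/12) = -52544/599/12 = -52544*12/599 = -630528/599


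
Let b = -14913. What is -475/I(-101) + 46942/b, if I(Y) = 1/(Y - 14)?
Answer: 814575683/14913 ≈ 54622.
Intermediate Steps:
I(Y) = 1/(-14 + Y)
-475/I(-101) + 46942/b = -475/(1/(-14 - 101)) + 46942/(-14913) = -475/(1/(-115)) + 46942*(-1/14913) = -475/(-1/115) - 46942/14913 = -475*(-115) - 46942/14913 = 54625 - 46942/14913 = 814575683/14913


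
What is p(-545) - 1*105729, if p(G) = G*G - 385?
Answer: 190911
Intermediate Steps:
p(G) = -385 + G**2 (p(G) = G**2 - 385 = -385 + G**2)
p(-545) - 1*105729 = (-385 + (-545)**2) - 1*105729 = (-385 + 297025) - 105729 = 296640 - 105729 = 190911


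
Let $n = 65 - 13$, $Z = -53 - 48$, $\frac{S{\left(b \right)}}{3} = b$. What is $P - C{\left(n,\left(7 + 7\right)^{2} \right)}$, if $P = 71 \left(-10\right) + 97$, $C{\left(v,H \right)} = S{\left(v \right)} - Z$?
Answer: $-870$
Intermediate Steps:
$S{\left(b \right)} = 3 b$
$Z = -101$
$n = 52$
$C{\left(v,H \right)} = 101 + 3 v$ ($C{\left(v,H \right)} = 3 v - -101 = 3 v + 101 = 101 + 3 v$)
$P = -613$ ($P = -710 + 97 = -613$)
$P - C{\left(n,\left(7 + 7\right)^{2} \right)} = -613 - \left(101 + 3 \cdot 52\right) = -613 - \left(101 + 156\right) = -613 - 257 = -870$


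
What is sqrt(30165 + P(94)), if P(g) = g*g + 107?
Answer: 2*sqrt(9777) ≈ 197.76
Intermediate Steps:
P(g) = 107 + g**2 (P(g) = g**2 + 107 = 107 + g**2)
sqrt(30165 + P(94)) = sqrt(30165 + (107 + 94**2)) = sqrt(30165 + (107 + 8836)) = sqrt(30165 + 8943) = sqrt(39108) = 2*sqrt(9777)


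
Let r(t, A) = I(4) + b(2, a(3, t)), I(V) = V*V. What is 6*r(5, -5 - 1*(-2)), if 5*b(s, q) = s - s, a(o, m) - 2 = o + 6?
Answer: 96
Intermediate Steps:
a(o, m) = 8 + o (a(o, m) = 2 + (o + 6) = 2 + (6 + o) = 8 + o)
I(V) = V**2
b(s, q) = 0 (b(s, q) = (s - s)/5 = (1/5)*0 = 0)
r(t, A) = 16 (r(t, A) = 4**2 + 0 = 16 + 0 = 16)
6*r(5, -5 - 1*(-2)) = 6*16 = 96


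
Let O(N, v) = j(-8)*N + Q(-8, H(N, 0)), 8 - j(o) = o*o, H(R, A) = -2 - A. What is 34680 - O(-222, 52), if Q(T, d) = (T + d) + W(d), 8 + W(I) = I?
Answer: 22268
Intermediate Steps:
W(I) = -8 + I
j(o) = 8 - o**2 (j(o) = 8 - o*o = 8 - o**2)
Q(T, d) = -8 + T + 2*d (Q(T, d) = (T + d) + (-8 + d) = -8 + T + 2*d)
O(N, v) = -20 - 56*N (O(N, v) = (8 - 1*(-8)**2)*N + (-8 - 8 + 2*(-2 - 1*0)) = (8 - 1*64)*N + (-8 - 8 + 2*(-2 + 0)) = (8 - 64)*N + (-8 - 8 + 2*(-2)) = -56*N + (-8 - 8 - 4) = -56*N - 20 = -20 - 56*N)
34680 - O(-222, 52) = 34680 - (-20 - 56*(-222)) = 34680 - (-20 + 12432) = 34680 - 1*12412 = 34680 - 12412 = 22268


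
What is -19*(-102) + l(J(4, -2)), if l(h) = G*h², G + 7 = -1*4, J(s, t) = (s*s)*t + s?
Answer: -6686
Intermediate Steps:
J(s, t) = s + t*s² (J(s, t) = s²*t + s = t*s² + s = s + t*s²)
G = -11 (G = -7 - 1*4 = -7 - 4 = -11)
l(h) = -11*h²
-19*(-102) + l(J(4, -2)) = -19*(-102) - 11*16*(1 + 4*(-2))² = 1938 - 11*16*(1 - 8)² = 1938 - 11*(4*(-7))² = 1938 - 11*(-28)² = 1938 - 11*784 = 1938 - 8624 = -6686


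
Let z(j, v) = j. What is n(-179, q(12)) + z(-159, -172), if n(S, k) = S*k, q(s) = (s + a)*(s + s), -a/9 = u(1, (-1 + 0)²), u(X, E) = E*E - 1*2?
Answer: -90375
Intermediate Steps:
u(X, E) = -2 + E² (u(X, E) = E² - 2 = -2 + E²)
a = 9 (a = -9*(-2 + ((-1 + 0)²)²) = -9*(-2 + ((-1)²)²) = -9*(-2 + 1²) = -9*(-2 + 1) = -9*(-1) = 9)
q(s) = 2*s*(9 + s) (q(s) = (s + 9)*(s + s) = (9 + s)*(2*s) = 2*s*(9 + s))
n(-179, q(12)) + z(-159, -172) = -358*12*(9 + 12) - 159 = -358*12*21 - 159 = -179*504 - 159 = -90216 - 159 = -90375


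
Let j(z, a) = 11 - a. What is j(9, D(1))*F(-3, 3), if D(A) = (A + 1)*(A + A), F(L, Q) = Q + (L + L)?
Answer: -21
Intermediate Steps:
F(L, Q) = Q + 2*L
D(A) = 2*A*(1 + A) (D(A) = (1 + A)*(2*A) = 2*A*(1 + A))
j(9, D(1))*F(-3, 3) = (11 - 2*(1 + 1))*(3 + 2*(-3)) = (11 - 2*2)*(3 - 6) = (11 - 1*4)*(-3) = (11 - 4)*(-3) = 7*(-3) = -21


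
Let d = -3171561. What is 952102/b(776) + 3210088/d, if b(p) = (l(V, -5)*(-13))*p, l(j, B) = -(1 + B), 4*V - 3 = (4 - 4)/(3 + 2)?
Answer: -1574591521099/63989414736 ≈ -24.607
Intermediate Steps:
V = ¾ (V = ¾ + ((4 - 4)/(3 + 2))/4 = ¾ + (0/5)/4 = ¾ + (0*(⅕))/4 = ¾ + (¼)*0 = ¾ + 0 = ¾ ≈ 0.75000)
l(j, B) = -1 - B
b(p) = -52*p (b(p) = ((-1 - 1*(-5))*(-13))*p = ((-1 + 5)*(-13))*p = (4*(-13))*p = -52*p)
952102/b(776) + 3210088/d = 952102/((-52*776)) + 3210088/(-3171561) = 952102/(-40352) + 3210088*(-1/3171561) = 952102*(-1/40352) - 3210088/3171561 = -476051/20176 - 3210088/3171561 = -1574591521099/63989414736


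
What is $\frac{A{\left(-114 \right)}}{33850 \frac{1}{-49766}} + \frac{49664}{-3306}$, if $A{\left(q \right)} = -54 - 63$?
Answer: $\frac{4392115483}{27977025} \approx 156.99$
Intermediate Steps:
$A{\left(q \right)} = -117$ ($A{\left(q \right)} = -54 - 63 = -117$)
$\frac{A{\left(-114 \right)}}{33850 \frac{1}{-49766}} + \frac{49664}{-3306} = - \frac{117}{33850 \frac{1}{-49766}} + \frac{49664}{-3306} = - \frac{117}{33850 \left(- \frac{1}{49766}\right)} + 49664 \left(- \frac{1}{3306}\right) = - \frac{117}{- \frac{16925}{24883}} - \frac{24832}{1653} = \left(-117\right) \left(- \frac{24883}{16925}\right) - \frac{24832}{1653} = \frac{2911311}{16925} - \frac{24832}{1653} = \frac{4392115483}{27977025}$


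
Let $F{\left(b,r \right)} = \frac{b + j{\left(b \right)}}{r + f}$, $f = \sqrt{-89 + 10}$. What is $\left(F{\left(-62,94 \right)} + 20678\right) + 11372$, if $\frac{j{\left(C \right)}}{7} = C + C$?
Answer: $\frac{57127666}{1783} + \frac{186 i \sqrt{79}}{1783} \approx 32040.0 + 0.9272 i$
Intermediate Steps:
$j{\left(C \right)} = 14 C$ ($j{\left(C \right)} = 7 \left(C + C\right) = 7 \cdot 2 C = 14 C$)
$f = i \sqrt{79}$ ($f = \sqrt{-79} = i \sqrt{79} \approx 8.8882 i$)
$F{\left(b,r \right)} = \frac{15 b}{r + i \sqrt{79}}$ ($F{\left(b,r \right)} = \frac{b + 14 b}{r + i \sqrt{79}} = \frac{15 b}{r + i \sqrt{79}}$)
$\left(F{\left(-62,94 \right)} + 20678\right) + 11372 = \left(15 \left(-62\right) \frac{1}{94 + i \sqrt{79}} + 20678\right) + 11372 = \left(- \frac{930}{94 + i \sqrt{79}} + 20678\right) + 11372 = \left(20678 - \frac{930}{94 + i \sqrt{79}}\right) + 11372 = 32050 - \frac{930}{94 + i \sqrt{79}}$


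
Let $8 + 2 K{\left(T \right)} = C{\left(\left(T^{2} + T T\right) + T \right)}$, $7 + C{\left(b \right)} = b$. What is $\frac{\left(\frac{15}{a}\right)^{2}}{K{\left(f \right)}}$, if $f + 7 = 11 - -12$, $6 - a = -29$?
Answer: $\frac{2}{2793} \approx 0.00071608$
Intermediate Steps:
$C{\left(b \right)} = -7 + b$
$a = 35$ ($a = 6 - -29 = 6 + 29 = 35$)
$f = 16$ ($f = -7 + \left(11 - -12\right) = -7 + \left(11 + 12\right) = -7 + 23 = 16$)
$K{\left(T \right)} = - \frac{15}{2} + T^{2} + \frac{T}{2}$ ($K{\left(T \right)} = -4 + \frac{-7 + \left(\left(T^{2} + T T\right) + T\right)}{2} = -4 + \frac{-7 + \left(\left(T^{2} + T^{2}\right) + T\right)}{2} = -4 + \frac{-7 + \left(2 T^{2} + T\right)}{2} = -4 + \frac{-7 + \left(T + 2 T^{2}\right)}{2} = -4 + \frac{-7 + T + 2 T^{2}}{2} = -4 + \left(- \frac{7}{2} + T^{2} + \frac{T}{2}\right) = - \frac{15}{2} + T^{2} + \frac{T}{2}$)
$\frac{\left(\frac{15}{a}\right)^{2}}{K{\left(f \right)}} = \frac{\left(\frac{15}{35}\right)^{2}}{- \frac{15}{2} + \frac{1}{2} \cdot 16 \left(1 + 2 \cdot 16\right)} = \frac{\left(15 \cdot \frac{1}{35}\right)^{2}}{- \frac{15}{2} + \frac{1}{2} \cdot 16 \left(1 + 32\right)} = \frac{\left(\frac{3}{7}\right)^{2}}{- \frac{15}{2} + \frac{1}{2} \cdot 16 \cdot 33} = \frac{1}{- \frac{15}{2} + 264} \cdot \frac{9}{49} = \frac{1}{\frac{513}{2}} \cdot \frac{9}{49} = \frac{2}{513} \cdot \frac{9}{49} = \frac{2}{2793}$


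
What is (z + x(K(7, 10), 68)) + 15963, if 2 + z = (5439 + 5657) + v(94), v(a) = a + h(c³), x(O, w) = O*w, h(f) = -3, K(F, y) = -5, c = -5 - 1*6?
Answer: 26808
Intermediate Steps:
c = -11 (c = -5 - 6 = -11)
v(a) = -3 + a (v(a) = a - 3 = -3 + a)
z = 11185 (z = -2 + ((5439 + 5657) + (-3 + 94)) = -2 + (11096 + 91) = -2 + 11187 = 11185)
(z + x(K(7, 10), 68)) + 15963 = (11185 - 5*68) + 15963 = (11185 - 340) + 15963 = 10845 + 15963 = 26808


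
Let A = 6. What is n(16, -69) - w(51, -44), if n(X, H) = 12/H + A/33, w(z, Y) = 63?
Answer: -15937/253 ≈ -62.992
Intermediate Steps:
n(X, H) = 2/11 + 12/H (n(X, H) = 12/H + 6/33 = 12/H + 6*(1/33) = 12/H + 2/11 = 2/11 + 12/H)
n(16, -69) - w(51, -44) = (2/11 + 12/(-69)) - 1*63 = (2/11 + 12*(-1/69)) - 63 = (2/11 - 4/23) - 63 = 2/253 - 63 = -15937/253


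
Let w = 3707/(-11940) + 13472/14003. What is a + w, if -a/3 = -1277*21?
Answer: 13451179861379/167195820 ≈ 80452.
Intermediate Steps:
a = 80451 (a = -(-3831)*21 = -3*(-26817) = 80451)
w = 108946559/167195820 (w = 3707*(-1/11940) + 13472*(1/14003) = -3707/11940 + 13472/14003 = 108946559/167195820 ≈ 0.65161)
a + w = 80451 + 108946559/167195820 = 13451179861379/167195820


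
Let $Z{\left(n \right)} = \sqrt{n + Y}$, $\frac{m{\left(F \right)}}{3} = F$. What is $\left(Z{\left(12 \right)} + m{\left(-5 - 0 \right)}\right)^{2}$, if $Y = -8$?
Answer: $169$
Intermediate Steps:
$m{\left(F \right)} = 3 F$
$Z{\left(n \right)} = \sqrt{-8 + n}$ ($Z{\left(n \right)} = \sqrt{n - 8} = \sqrt{-8 + n}$)
$\left(Z{\left(12 \right)} + m{\left(-5 - 0 \right)}\right)^{2} = \left(\sqrt{-8 + 12} + 3 \left(-5 - 0\right)\right)^{2} = \left(\sqrt{4} + 3 \left(-5 + 0\right)\right)^{2} = \left(2 + 3 \left(-5\right)\right)^{2} = \left(2 - 15\right)^{2} = \left(-13\right)^{2} = 169$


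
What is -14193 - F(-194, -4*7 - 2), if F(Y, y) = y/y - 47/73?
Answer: -1036115/73 ≈ -14193.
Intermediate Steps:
F(Y, y) = 26/73 (F(Y, y) = 1 - 47*1/73 = 1 - 47/73 = 26/73)
-14193 - F(-194, -4*7 - 2) = -14193 - 1*26/73 = -14193 - 26/73 = -1036115/73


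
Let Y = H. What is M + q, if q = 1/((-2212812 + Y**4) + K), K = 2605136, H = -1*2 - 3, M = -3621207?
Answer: -1422949669442/392949 ≈ -3.6212e+6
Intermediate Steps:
H = -5 (H = -2 - 3 = -5)
Y = -5
q = 1/392949 (q = 1/((-2212812 + (-5)**4) + 2605136) = 1/((-2212812 + 625) + 2605136) = 1/(-2212187 + 2605136) = 1/392949 ≈ 2.5449e-6)
M + q = -3621207 + 1/392949 = -1422949669442/392949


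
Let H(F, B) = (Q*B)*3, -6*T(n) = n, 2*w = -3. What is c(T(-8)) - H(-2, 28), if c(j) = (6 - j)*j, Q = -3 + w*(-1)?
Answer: 1190/9 ≈ 132.22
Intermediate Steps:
w = -3/2 (w = (1/2)*(-3) = -3/2 ≈ -1.5000)
Q = -3/2 (Q = -3 - 3/2*(-1) = -3 + 3/2 = -3/2 ≈ -1.5000)
T(n) = -n/6
H(F, B) = -9*B/2 (H(F, B) = -3*B/2*3 = -9*B/2)
c(j) = j*(6 - j)
c(T(-8)) - H(-2, 28) = (-1/6*(-8))*(6 - (-1)*(-8)/6) - (-9)*28/2 = 4*(6 - 1*4/3)/3 - 1*(-126) = 4*(6 - 4/3)/3 + 126 = (4/3)*(14/3) + 126 = 56/9 + 126 = 1190/9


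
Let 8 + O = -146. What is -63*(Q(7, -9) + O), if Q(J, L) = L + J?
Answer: 9828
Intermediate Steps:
O = -154 (O = -8 - 146 = -154)
Q(J, L) = J + L
-63*(Q(7, -9) + O) = -63*((7 - 9) - 154) = -63*(-2 - 154) = -63*(-156) = 9828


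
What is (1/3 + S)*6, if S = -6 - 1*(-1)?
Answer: -28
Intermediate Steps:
S = -5 (S = -6 + 1 = -5)
(1/3 + S)*6 = (1/3 - 5)*6 = (⅓ - 5)*6 = -14/3*6 = -28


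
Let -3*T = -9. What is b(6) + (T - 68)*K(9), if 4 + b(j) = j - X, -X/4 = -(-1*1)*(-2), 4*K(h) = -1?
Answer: 41/4 ≈ 10.250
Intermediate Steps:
T = 3 (T = -⅓*(-9) = 3)
K(h) = -¼ (K(h) = (¼)*(-1) = -¼)
X = 8 (X = -(-4)*-1*1*(-2) = -(-4)*(-1*(-2)) = -(-4)*2 = -4*(-2) = 8)
b(j) = -12 + j (b(j) = -4 + (j - 1*8) = -4 + (j - 8) = -4 + (-8 + j) = -12 + j)
b(6) + (T - 68)*K(9) = (-12 + 6) + (3 - 68)*(-¼) = -6 - 65*(-¼) = -6 + 65/4 = 41/4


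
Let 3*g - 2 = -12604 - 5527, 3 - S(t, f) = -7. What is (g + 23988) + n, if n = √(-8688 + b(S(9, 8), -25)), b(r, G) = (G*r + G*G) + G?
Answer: 17945 + I*√8338 ≈ 17945.0 + 91.313*I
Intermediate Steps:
S(t, f) = 10 (S(t, f) = 3 - 1*(-7) = 3 + 7 = 10)
b(r, G) = G + G² + G*r (b(r, G) = (G*r + G²) + G = (G² + G*r) + G = G + G² + G*r)
n = I*√8338 (n = √(-8688 - 25*(1 - 25 + 10)) = √(-8688 - 25*(-14)) = √(-8688 + 350) = √(-8338) = I*√8338 ≈ 91.313*I)
g = -6043 (g = ⅔ + (-12604 - 5527)/3 = ⅔ + (⅓)*(-18131) = ⅔ - 18131/3 = -6043)
(g + 23988) + n = (-6043 + 23988) + I*√8338 = 17945 + I*√8338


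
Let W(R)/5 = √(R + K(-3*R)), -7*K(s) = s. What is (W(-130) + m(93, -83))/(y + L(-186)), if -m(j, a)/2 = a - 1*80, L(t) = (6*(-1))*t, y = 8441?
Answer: 326/9557 + 50*I*√91/66899 ≈ 0.034111 + 0.0071297*I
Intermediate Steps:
L(t) = -6*t
K(s) = -s/7
m(j, a) = 160 - 2*a (m(j, a) = -2*(a - 1*80) = -2*(a - 80) = -2*(-80 + a) = 160 - 2*a)
W(R) = 5*√70*√R/7 (W(R) = 5*√(R - (-3)*R/7) = 5*√(R + 3*R/7) = 5*√(10*R/7) = 5*(√70*√R/7) = 5*√70*√R/7)
(W(-130) + m(93, -83))/(y + L(-186)) = (5*√70*√(-130)/7 + (160 - 2*(-83)))/(8441 - 6*(-186)) = (5*√70*(I*√130)/7 + (160 + 166))/(8441 + 1116) = (50*I*√91/7 + 326)/9557 = (326 + 50*I*√91/7)*(1/9557) = 326/9557 + 50*I*√91/66899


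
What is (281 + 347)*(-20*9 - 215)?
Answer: -248060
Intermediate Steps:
(281 + 347)*(-20*9 - 215) = 628*(-180 - 215) = 628*(-395) = -248060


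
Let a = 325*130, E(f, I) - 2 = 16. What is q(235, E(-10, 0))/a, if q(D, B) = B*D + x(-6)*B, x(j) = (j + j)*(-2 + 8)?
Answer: 1467/21125 ≈ 0.069444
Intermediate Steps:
E(f, I) = 18 (E(f, I) = 2 + 16 = 18)
x(j) = 12*j (x(j) = (2*j)*6 = 12*j)
q(D, B) = -72*B + B*D (q(D, B) = B*D + (12*(-6))*B = B*D - 72*B = -72*B + B*D)
a = 42250
q(235, E(-10, 0))/a = (18*(-72 + 235))/42250 = (18*163)*(1/42250) = 2934*(1/42250) = 1467/21125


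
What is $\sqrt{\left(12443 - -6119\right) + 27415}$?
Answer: $\sqrt{45977} \approx 214.42$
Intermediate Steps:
$\sqrt{\left(12443 - -6119\right) + 27415} = \sqrt{\left(12443 + 6119\right) + 27415} = \sqrt{18562 + 27415} = \sqrt{45977}$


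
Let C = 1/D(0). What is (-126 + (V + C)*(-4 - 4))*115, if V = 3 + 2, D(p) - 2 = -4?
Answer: -18630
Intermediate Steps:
D(p) = -2 (D(p) = 2 - 4 = -2)
V = 5
C = -1/2 (C = 1/(-2) = -1/2 ≈ -0.50000)
(-126 + (V + C)*(-4 - 4))*115 = (-126 + (5 - 1/2)*(-4 - 4))*115 = (-126 + (9/2)*(-8))*115 = (-126 - 36)*115 = -162*115 = -18630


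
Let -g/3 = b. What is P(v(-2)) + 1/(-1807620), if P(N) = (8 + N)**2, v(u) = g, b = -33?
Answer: 20695441379/1807620 ≈ 11449.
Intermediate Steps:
g = 99 (g = -3*(-33) = 99)
v(u) = 99
P(v(-2)) + 1/(-1807620) = (8 + 99)**2 + 1/(-1807620) = 107**2 - 1/1807620 = 11449 - 1/1807620 = 20695441379/1807620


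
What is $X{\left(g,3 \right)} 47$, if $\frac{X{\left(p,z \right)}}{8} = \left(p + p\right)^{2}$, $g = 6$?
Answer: $54144$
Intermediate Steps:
$X{\left(p,z \right)} = 32 p^{2}$ ($X{\left(p,z \right)} = 8 \left(p + p\right)^{2} = 8 \left(2 p\right)^{2} = 8 \cdot 4 p^{2} = 32 p^{2}$)
$X{\left(g,3 \right)} 47 = 32 \cdot 6^{2} \cdot 47 = 32 \cdot 36 \cdot 47 = 1152 \cdot 47 = 54144$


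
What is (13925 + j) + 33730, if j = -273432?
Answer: -225777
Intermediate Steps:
(13925 + j) + 33730 = (13925 - 273432) + 33730 = -259507 + 33730 = -225777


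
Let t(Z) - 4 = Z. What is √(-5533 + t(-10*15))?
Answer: 3*I*√631 ≈ 75.359*I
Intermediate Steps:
t(Z) = 4 + Z
√(-5533 + t(-10*15)) = √(-5533 + (4 - 10*15)) = √(-5533 + (4 - 150)) = √(-5533 - 146) = √(-5679) = 3*I*√631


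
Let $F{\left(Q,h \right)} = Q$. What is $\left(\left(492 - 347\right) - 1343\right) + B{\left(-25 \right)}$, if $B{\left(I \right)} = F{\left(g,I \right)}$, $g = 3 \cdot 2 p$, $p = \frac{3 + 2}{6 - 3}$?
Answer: $-1188$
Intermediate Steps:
$p = \frac{5}{3} \approx 1.6667$
$g = 10$ ($g = 3 \cdot 2 \cdot \frac{5}{3} = 6 \cdot \frac{5}{3} = 10$)
$B{\left(I \right)} = 10$
$\left(\left(492 - 347\right) - 1343\right) + B{\left(-25 \right)} = \left(\left(492 - 347\right) - 1343\right) + 10 = \left(145 - 1343\right) + 10 = -1198 + 10 = -1188$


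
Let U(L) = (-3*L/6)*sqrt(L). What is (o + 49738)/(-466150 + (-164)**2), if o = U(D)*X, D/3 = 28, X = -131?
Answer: -24869/219627 - 1834*sqrt(21)/73209 ≈ -0.22803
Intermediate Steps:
D = 84 (D = 3*28 = 84)
U(L) = -L**(3/2)/2 (U(L) = (-3*L/6)*sqrt(L) = (-L/2)*sqrt(L) = -L**(3/2)/2)
o = 11004*sqrt(21) (o = -84*sqrt(21)*(-131) = 11004*sqrt(21) ≈ 50427.)
(o + 49738)/(-466150 + (-164)**2) = (11004*sqrt(21) + 49738)/(-466150 + (-164)**2) = (49738 + 11004*sqrt(21))/(-466150 + 26896) = (49738 + 11004*sqrt(21))/(-439254) = (49738 + 11004*sqrt(21))*(-1/439254) = -24869/219627 - 1834*sqrt(21)/73209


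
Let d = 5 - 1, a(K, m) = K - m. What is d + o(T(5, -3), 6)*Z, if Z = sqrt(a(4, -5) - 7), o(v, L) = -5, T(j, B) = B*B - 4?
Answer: 4 - 5*sqrt(2) ≈ -3.0711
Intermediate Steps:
T(j, B) = -4 + B**2 (T(j, B) = B**2 - 4 = -4 + B**2)
d = 4
Z = sqrt(2) (Z = sqrt((4 - 1*(-5)) - 7) = sqrt((4 + 5) - 7) = sqrt(9 - 7) = sqrt(2) ≈ 1.4142)
d + o(T(5, -3), 6)*Z = 4 - 5*sqrt(2)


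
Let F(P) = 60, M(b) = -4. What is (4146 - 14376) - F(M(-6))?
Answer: -10290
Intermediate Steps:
(4146 - 14376) - F(M(-6)) = (4146 - 14376) - 1*60 = -10230 - 60 = -10290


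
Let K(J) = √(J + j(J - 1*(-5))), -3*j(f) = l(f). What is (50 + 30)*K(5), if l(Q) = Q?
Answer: 80*√15/3 ≈ 103.28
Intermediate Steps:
j(f) = -f/3
K(J) = √(-5/3 + 2*J/3) (K(J) = √(J - (J - 1*(-5))/3) = √(J - (J + 5)/3) = √(J - (5 + J)/3) = √(J + (-5/3 - J/3)) = √(-5/3 + 2*J/3))
(50 + 30)*K(5) = (50 + 30)*(√(-15 + 6*5)/3) = 80*(√(-15 + 30)/3) = 80*(√15/3) = 80*√15/3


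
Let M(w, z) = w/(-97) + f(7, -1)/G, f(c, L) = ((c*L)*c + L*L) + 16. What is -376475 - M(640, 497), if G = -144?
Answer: -328657109/873 ≈ -3.7647e+5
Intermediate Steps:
f(c, L) = 16 + L² + L*c² (f(c, L) = ((L*c)*c + L²) + 16 = (L*c² + L²) + 16 = (L² + L*c²) + 16 = 16 + L² + L*c²)
M(w, z) = 2/9 - w/97 (M(w, z) = w/(-97) + (16 + (-1)² - 1*7²)/(-144) = w*(-1/97) + (16 + 1 - 1*49)*(-1/144) = -w/97 + (16 + 1 - 49)*(-1/144) = -w/97 - 32*(-1/144) = -w/97 + 2/9 = 2/9 - w/97)
-376475 - M(640, 497) = -376475 - (2/9 - 1/97*640) = -376475 - (2/9 - 640/97) = -376475 - 1*(-5566/873) = -376475 + 5566/873 = -328657109/873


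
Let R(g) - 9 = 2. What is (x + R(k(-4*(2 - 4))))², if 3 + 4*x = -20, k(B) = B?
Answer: 441/16 ≈ 27.563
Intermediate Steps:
x = -23/4 (x = -¾ + (¼)*(-20) = -¾ - 5 = -23/4 ≈ -5.7500)
R(g) = 11 (R(g) = 9 + 2 = 11)
(x + R(k(-4*(2 - 4))))² = (-23/4 + 11)² = (21/4)² = 441/16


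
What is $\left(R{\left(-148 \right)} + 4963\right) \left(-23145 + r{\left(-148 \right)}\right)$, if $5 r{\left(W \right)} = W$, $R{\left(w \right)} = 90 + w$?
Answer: $-113671413$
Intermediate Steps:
$r{\left(W \right)} = \frac{W}{5}$
$\left(R{\left(-148 \right)} + 4963\right) \left(-23145 + r{\left(-148 \right)}\right) = \left(\left(90 - 148\right) + 4963\right) \left(-23145 + \frac{1}{5} \left(-148\right)\right) = \left(-58 + 4963\right) \left(-23145 - \frac{148}{5}\right) = 4905 \left(- \frac{115873}{5}\right) = -113671413$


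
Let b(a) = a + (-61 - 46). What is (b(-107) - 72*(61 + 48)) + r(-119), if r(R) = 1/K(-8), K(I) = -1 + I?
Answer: -72559/9 ≈ -8062.1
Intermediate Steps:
b(a) = -107 + a (b(a) = a - 107 = -107 + a)
r(R) = -⅑ (r(R) = 1/(-1 - 8) = 1/(-9) = -⅑)
(b(-107) - 72*(61 + 48)) + r(-119) = ((-107 - 107) - 72*(61 + 48)) - ⅑ = (-214 - 72*109) - ⅑ = (-214 - 7848) - ⅑ = -8062 - ⅑ = -72559/9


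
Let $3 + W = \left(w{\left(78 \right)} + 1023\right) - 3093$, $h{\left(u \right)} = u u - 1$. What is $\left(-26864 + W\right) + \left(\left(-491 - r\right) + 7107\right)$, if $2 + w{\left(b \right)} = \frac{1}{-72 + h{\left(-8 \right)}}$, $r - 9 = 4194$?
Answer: $- \frac{238735}{9} \approx -26526.0$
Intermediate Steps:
$r = 4203$ ($r = 9 + 4194 = 4203$)
$h{\left(u \right)} = -1 + u^{2}$ ($h{\left(u \right)} = u^{2} - 1 = -1 + u^{2}$)
$w{\left(b \right)} = - \frac{19}{9}$ ($w{\left(b \right)} = -2 + \frac{1}{-72 - \left(1 - \left(-8\right)^{2}\right)} = -2 + \frac{1}{-72 + \left(-1 + 64\right)} = -2 + \frac{1}{-72 + 63} = -2 + \frac{1}{-9} = -2 - \frac{1}{9} = - \frac{19}{9}$)
$W = - \frac{18676}{9}$ ($W = -3 + \left(\left(- \frac{19}{9} + 1023\right) - 3093\right) = -3 + \left(\frac{9188}{9} - 3093\right) = -3 - \frac{18649}{9} = - \frac{18676}{9} \approx -2075.1$)
$\left(-26864 + W\right) + \left(\left(-491 - r\right) + 7107\right) = \left(-26864 - \frac{18676}{9}\right) + \left(\left(-491 - 4203\right) + 7107\right) = - \frac{260452}{9} + \left(\left(-491 - 4203\right) + 7107\right) = - \frac{260452}{9} + \left(-4694 + 7107\right) = - \frac{260452}{9} + 2413 = - \frac{238735}{9}$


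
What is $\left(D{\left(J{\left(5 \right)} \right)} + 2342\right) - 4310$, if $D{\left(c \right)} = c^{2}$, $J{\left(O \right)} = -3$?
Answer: $-1959$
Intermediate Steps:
$\left(D{\left(J{\left(5 \right)} \right)} + 2342\right) - 4310 = \left(\left(-3\right)^{2} + 2342\right) - 4310 = \left(9 + 2342\right) - 4310 = 2351 - 4310 = -1959$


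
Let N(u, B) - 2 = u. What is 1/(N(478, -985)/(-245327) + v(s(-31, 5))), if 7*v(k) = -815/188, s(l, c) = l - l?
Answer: -322850332/200573185 ≈ -1.6096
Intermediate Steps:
s(l, c) = 0
N(u, B) = 2 + u
v(k) = -815/1316 (v(k) = (-815/188)/7 = (-815*1/188)/7 = (⅐)*(-815/188) = -815/1316)
1/(N(478, -985)/(-245327) + v(s(-31, 5))) = 1/((2 + 478)/(-245327) - 815/1316) = 1/(480*(-1/245327) - 815/1316) = 1/(-480/245327 - 815/1316) = 1/(-200573185/322850332) = -322850332/200573185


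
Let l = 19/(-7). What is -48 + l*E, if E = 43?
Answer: -1153/7 ≈ -164.71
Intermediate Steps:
l = -19/7 (l = 19*(-⅐) = -19/7 ≈ -2.7143)
-48 + l*E = -48 - 19/7*43 = -48 - 817/7 = -1153/7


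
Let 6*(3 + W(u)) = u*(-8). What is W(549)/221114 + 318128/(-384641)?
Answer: -70625265727/85049510074 ≈ -0.83040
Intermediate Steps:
W(u) = -3 - 4*u/3 (W(u) = -3 + (u*(-8))/6 = -3 + (-8*u)/6 = -3 - 4*u/3)
W(549)/221114 + 318128/(-384641) = (-3 - 4/3*549)/221114 + 318128/(-384641) = (-3 - 732)*(1/221114) + 318128*(-1/384641) = -735*1/221114 - 318128/384641 = -735/221114 - 318128/384641 = -70625265727/85049510074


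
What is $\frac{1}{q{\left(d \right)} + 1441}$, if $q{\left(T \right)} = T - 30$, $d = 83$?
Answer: $\frac{1}{1494} \approx 0.00066934$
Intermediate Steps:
$q{\left(T \right)} = -30 + T$ ($q{\left(T \right)} = T - 30 = -30 + T$)
$\frac{1}{q{\left(d \right)} + 1441} = \frac{1}{\left(-30 + 83\right) + 1441} = \frac{1}{53 + 1441} = \frac{1}{1494}$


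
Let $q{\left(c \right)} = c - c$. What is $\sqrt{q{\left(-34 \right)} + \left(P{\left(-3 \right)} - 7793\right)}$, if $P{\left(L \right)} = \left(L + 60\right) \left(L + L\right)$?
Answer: $i \sqrt{8135} \approx 90.194 i$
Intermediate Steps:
$P{\left(L \right)} = 2 L \left(60 + L\right)$ ($P{\left(L \right)} = \left(60 + L\right) 2 L = 2 L \left(60 + L\right)$)
$q{\left(c \right)} = 0$
$\sqrt{q{\left(-34 \right)} + \left(P{\left(-3 \right)} - 7793\right)} = \sqrt{0 - \left(7793 + 6 \left(60 - 3\right)\right)} = \sqrt{0 - \left(7793 + 6 \cdot 57\right)} = \sqrt{0 - 8135} = \sqrt{-8135} = i \sqrt{8135}$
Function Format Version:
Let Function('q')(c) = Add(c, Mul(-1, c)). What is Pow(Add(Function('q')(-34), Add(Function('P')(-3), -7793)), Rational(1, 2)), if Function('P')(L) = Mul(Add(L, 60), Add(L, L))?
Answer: Mul(I, Pow(8135, Rational(1, 2))) ≈ Mul(90.194, I)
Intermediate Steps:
Function('P')(L) = Mul(2, L, Add(60, L)) (Function('P')(L) = Mul(Add(60, L), Mul(2, L)) = Mul(2, L, Add(60, L)))
Function('q')(c) = 0
Pow(Add(Function('q')(-34), Add(Function('P')(-3), -7793)), Rational(1, 2)) = Pow(Add(0, Add(Mul(2, -3, Add(60, -3)), -7793)), Rational(1, 2)) = Pow(Add(0, Add(Mul(2, -3, 57), -7793)), Rational(1, 2)) = Pow(Add(0, Add(-342, -7793)), Rational(1, 2)) = Pow(Add(0, -8135), Rational(1, 2)) = Pow(-8135, Rational(1, 2)) = Mul(I, Pow(8135, Rational(1, 2)))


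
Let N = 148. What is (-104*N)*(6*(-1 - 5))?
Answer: 554112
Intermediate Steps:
(-104*N)*(6*(-1 - 5)) = (-104*148)*(6*(-1 - 5)) = -92352*(-6) = -15392*(-36) = 554112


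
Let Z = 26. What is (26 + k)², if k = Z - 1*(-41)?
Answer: 8649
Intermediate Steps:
k = 67 (k = 26 - 1*(-41) = 26 + 41 = 67)
(26 + k)² = (26 + 67)² = 93² = 8649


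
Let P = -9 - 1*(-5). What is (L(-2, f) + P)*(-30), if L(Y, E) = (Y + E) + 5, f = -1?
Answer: 60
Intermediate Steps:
L(Y, E) = 5 + E + Y (L(Y, E) = (E + Y) + 5 = 5 + E + Y)
P = -4 (P = -9 + 5 = -4)
(L(-2, f) + P)*(-30) = ((5 - 1 - 2) - 4)*(-30) = (2 - 4)*(-30) = -2*(-30) = 60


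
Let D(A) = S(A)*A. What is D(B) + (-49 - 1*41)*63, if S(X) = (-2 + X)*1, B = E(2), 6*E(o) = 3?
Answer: -22683/4 ≈ -5670.8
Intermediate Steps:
E(o) = ½ (E(o) = (⅙)*3 = ½)
B = ½ ≈ 0.50000
S(X) = -2 + X
D(A) = A*(-2 + A) (D(A) = (-2 + A)*A = A*(-2 + A))
D(B) + (-49 - 1*41)*63 = (-2 + ½)/2 + (-49 - 1*41)*63 = (½)*(-3/2) + (-49 - 41)*63 = -¾ - 90*63 = -¾ - 5670 = -22683/4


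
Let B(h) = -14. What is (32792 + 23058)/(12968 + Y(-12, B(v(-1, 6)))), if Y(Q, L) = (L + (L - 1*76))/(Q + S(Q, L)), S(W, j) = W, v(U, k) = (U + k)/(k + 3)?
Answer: 167550/38917 ≈ 4.3053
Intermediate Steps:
v(U, k) = (U + k)/(3 + k)
Y(Q, L) = (-76 + 2*L)/(2*Q) (Y(Q, L) = (L + (L - 1*76))/(Q + Q) = (L + (L - 76))/((2*Q)) = (L + (-76 + L))*(1/(2*Q)) = (-76 + 2*L)*(1/(2*Q)) = (-76 + 2*L)/(2*Q))
(32792 + 23058)/(12968 + Y(-12, B(v(-1, 6)))) = (32792 + 23058)/(12968 + (-38 - 14)/(-12)) = 55850/(12968 - 1/12*(-52)) = 55850/(12968 + 13/3) = 55850/(38917/3) = 55850*(3/38917) = 167550/38917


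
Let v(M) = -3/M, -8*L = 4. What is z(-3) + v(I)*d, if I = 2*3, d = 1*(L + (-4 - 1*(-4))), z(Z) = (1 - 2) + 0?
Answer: -3/4 ≈ -0.75000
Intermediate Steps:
L = -1/2 (L = -1/8*4 = -1/2 ≈ -0.50000)
z(Z) = -1 (z(Z) = -1 + 0 = -1)
d = -1/2 (d = 1*(-1/2 + (-4 - 1*(-4))) = 1*(-1/2 + (-4 + 4)) = 1*(-1/2 + 0) = 1*(-1/2) = -1/2 ≈ -0.50000)
I = 6
z(-3) + v(I)*d = -1 - 3/6*(-1/2) = -1 - 3*1/6*(-1/2) = -1 - 1/2*(-1/2) = -1 + 1/4 = -3/4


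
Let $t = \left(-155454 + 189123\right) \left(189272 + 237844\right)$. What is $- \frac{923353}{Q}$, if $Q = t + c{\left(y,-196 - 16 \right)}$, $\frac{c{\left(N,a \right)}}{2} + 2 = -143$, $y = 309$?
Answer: $- \frac{923353}{14380568314} \approx -6.4208 \cdot 10^{-5}$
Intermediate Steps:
$c{\left(N,a \right)} = -290$ ($c{\left(N,a \right)} = -4 + 2 \left(-143\right) = -4 - 286 = -290$)
$t = 14380568604$ ($t = 33669 \cdot 427116 = 14380568604$)
$Q = 14380568314$ ($Q = 14380568604 - 290 = 14380568314$)
$- \frac{923353}{Q} = - \frac{923353}{14380568314}$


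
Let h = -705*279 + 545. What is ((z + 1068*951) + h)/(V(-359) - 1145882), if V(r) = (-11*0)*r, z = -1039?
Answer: -818479/1145882 ≈ -0.71428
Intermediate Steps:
h = -196150 (h = -196695 + 545 = -196150)
V(r) = 0 (V(r) = 0*r = 0)
((z + 1068*951) + h)/(V(-359) - 1145882) = ((-1039 + 1068*951) - 196150)/(0 - 1145882) = ((-1039 + 1015668) - 196150)/(-1145882) = (1014629 - 196150)*(-1/1145882) = 818479*(-1/1145882) = -818479/1145882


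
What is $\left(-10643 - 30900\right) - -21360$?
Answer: $-20183$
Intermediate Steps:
$\left(-10643 - 30900\right) - -21360 = -41543 + 21360 = -20183$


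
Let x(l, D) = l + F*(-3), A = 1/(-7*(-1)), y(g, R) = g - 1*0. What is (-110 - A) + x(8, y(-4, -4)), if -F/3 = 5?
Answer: -400/7 ≈ -57.143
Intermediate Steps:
F = -15 (F = -3*5 = -15)
y(g, R) = g (y(g, R) = g + 0 = g)
A = ⅐ (A = 1/7 = ⅐ ≈ 0.14286)
x(l, D) = 45 + l (x(l, D) = l - 15*(-3) = l + 45 = 45 + l)
(-110 - A) + x(8, y(-4, -4)) = (-110 - 1*⅐) + (45 + 8) = (-110 - ⅐) + 53 = -771/7 + 53 = -400/7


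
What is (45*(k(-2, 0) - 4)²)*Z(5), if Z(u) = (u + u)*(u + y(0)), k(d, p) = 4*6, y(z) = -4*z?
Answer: 900000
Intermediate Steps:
k(d, p) = 24
Z(u) = 2*u² (Z(u) = (u + u)*(u - 4*0) = (2*u)*(u + 0) = (2*u)*u = 2*u²)
(45*(k(-2, 0) - 4)²)*Z(5) = (45*(24 - 4)²)*(2*5²) = (45*20²)*(2*25) = (45*400)*50 = 18000*50 = 900000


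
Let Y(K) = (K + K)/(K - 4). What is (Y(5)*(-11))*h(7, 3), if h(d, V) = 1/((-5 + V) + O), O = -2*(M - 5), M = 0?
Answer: -55/4 ≈ -13.750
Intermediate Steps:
O = 10 (O = -2*(0 - 5) = -2*(-5) = 10)
Y(K) = 2*K/(-4 + K) (Y(K) = (2*K)/(-4 + K) = 2*K/(-4 + K))
h(d, V) = 1/(5 + V) (h(d, V) = 1/((-5 + V) + 10) = 1/(5 + V))
(Y(5)*(-11))*h(7, 3) = ((2*5/(-4 + 5))*(-11))/(5 + 3) = ((2*5/1)*(-11))/8 = ((2*5*1)*(-11))*(⅛) = (10*(-11))*(⅛) = -110*⅛ = -55/4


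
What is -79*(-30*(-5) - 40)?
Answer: -8690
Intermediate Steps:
-79*(-30*(-5) - 40) = -79*(150 - 40) = -79*110 = -8690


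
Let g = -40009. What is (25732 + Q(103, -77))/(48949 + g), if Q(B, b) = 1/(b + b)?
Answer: 1320909/458920 ≈ 2.8783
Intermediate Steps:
Q(B, b) = 1/(2*b)
(25732 + Q(103, -77))/(48949 + g) = (25732 + (½)/(-77))/(48949 - 40009) = (25732 + (½)*(-1/77))/8940 = (25732 - 1/154)*(1/8940) = (3962727/154)*(1/8940) = 1320909/458920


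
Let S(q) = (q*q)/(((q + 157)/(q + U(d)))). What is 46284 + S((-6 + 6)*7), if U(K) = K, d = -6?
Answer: 46284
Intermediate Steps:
S(q) = q²*(-6 + q)/(157 + q) (S(q) = (q*q)/(((q + 157)/(q - 6))) = q²/(((157 + q)/(-6 + q))) = q²*((-6 + q)/(157 + q)) = q²*(-6 + q)/(157 + q))
46284 + S((-6 + 6)*7) = 46284 + ((-6 + 6)*7)²*(-6 + (-6 + 6)*7)/(157 + (-6 + 6)*7) = 46284 + (0*7)²*(-6 + 0*7)/(157 + 0*7) = 46284 + 0²*(-6 + 0)/(157 + 0) = 46284 + 0*(-6)/157 = 46284 + 0*(1/157)*(-6) = 46284 + 0 = 46284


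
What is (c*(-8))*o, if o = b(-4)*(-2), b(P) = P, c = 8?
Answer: -512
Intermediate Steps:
o = 8 (o = -4*(-2) = 8)
(c*(-8))*o = (8*(-8))*8 = -64*8 = -512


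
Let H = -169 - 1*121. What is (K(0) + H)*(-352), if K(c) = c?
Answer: 102080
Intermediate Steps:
H = -290 (H = -169 - 121 = -290)
(K(0) + H)*(-352) = (0 - 290)*(-352) = -290*(-352) = 102080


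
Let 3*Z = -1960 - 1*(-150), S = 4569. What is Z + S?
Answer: 11897/3 ≈ 3965.7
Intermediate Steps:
Z = -1810/3 (Z = (-1960 - 1*(-150))/3 = (-1960 + 150)/3 = (1/3)*(-1810) = -1810/3 ≈ -603.33)
Z + S = -1810/3 + 4569 = 11897/3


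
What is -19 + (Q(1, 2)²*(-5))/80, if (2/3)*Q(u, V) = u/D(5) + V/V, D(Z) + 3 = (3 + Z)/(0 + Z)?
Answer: -14905/784 ≈ -19.011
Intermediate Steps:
D(Z) = -3 + (3 + Z)/Z (D(Z) = -3 + (3 + Z)/(0 + Z) = -3 + (3 + Z)/Z)
Q(u, V) = 3/2 - 15*u/14 (Q(u, V) = 3*(u/(-2 + 3/5) + V/V)/2 = 3*(u/(-2 + 3*(⅕)) + 1)/2 = 3*(u/(-2 + ⅗) + 1)/2 = 3*(u/(-7/5) + 1)/2 = 3*(u*(-5/7) + 1)/2 = 3*(-5*u/7 + 1)/2 = 3*(1 - 5*u/7)/2 = 3/2 - 15*u/14)
-19 + (Q(1, 2)²*(-5))/80 = -19 + ((3/2 - 15/14*1)²*(-5))/80 = -19 + ((3/2 - 15/14)²*(-5))*(1/80) = -19 + ((3/7)²*(-5))*(1/80) = -19 + ((9/49)*(-5))*(1/80) = -19 - 45/49*1/80 = -19 - 9/784 = -14905/784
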